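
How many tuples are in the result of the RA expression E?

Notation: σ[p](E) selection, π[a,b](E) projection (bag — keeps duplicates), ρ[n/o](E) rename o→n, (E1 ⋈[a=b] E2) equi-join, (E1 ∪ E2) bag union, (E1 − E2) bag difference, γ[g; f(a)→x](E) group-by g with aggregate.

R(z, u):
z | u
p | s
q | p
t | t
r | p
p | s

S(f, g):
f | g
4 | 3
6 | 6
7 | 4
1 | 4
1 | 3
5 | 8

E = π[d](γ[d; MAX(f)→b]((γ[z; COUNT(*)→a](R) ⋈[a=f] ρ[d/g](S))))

Stepwise |·|:
  R → 5
  γ[z; COUNT(*)→a](R) → 4
  S → 6
  ρ[d/g](S) → 6
  (γ[z; COUNT(*)→a](R) ⋈[a=f] ρ[d/g](S)) → 6
  γ[d; MAX(f)→b]((γ[z; COUNT(*)→a](R) ⋈[a=f] ρ[d/g](S))) → 2
  π[d](γ[d; MAX(f)→b]((γ[z; COUNT(*)→a](R) ⋈[a=f] ρ[d/g](S)))) → 2

|E| = 2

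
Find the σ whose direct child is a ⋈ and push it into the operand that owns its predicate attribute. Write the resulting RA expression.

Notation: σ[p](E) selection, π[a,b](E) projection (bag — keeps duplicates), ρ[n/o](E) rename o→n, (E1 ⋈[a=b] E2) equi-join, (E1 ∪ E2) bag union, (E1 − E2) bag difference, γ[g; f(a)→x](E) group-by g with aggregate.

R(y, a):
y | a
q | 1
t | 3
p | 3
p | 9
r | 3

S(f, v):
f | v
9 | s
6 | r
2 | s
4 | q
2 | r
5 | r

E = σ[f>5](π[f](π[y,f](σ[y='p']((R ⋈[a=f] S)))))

σ filters on y, owned by the left side.
E' = σ[f>5](π[f](π[y,f]((σ[y='p'](R) ⋈[a=f] S))))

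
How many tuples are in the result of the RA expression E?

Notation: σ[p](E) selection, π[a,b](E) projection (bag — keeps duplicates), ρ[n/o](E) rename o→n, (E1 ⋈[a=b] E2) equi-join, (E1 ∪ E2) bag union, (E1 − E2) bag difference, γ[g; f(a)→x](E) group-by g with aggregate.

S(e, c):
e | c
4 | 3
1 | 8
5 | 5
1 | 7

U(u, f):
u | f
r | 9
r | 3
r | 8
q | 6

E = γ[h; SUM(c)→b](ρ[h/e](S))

Row counts bottom-up:
  S → 4
  ρ[h/e](S) → 4
  γ[h; SUM(c)→b](ρ[h/e](S)) → 3

|E| = 3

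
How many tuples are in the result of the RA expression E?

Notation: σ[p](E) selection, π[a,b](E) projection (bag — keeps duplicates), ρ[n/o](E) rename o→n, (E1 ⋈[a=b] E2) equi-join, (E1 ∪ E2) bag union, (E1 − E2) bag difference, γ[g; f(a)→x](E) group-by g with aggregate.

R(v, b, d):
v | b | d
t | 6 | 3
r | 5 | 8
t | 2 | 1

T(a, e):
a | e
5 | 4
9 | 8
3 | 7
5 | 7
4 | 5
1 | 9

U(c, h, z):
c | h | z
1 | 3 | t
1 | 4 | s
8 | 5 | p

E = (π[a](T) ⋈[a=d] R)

Stepwise |·|:
  T → 6
  π[a](T) → 6
  R → 3
  (π[a](T) ⋈[a=d] R) → 2

|E| = 2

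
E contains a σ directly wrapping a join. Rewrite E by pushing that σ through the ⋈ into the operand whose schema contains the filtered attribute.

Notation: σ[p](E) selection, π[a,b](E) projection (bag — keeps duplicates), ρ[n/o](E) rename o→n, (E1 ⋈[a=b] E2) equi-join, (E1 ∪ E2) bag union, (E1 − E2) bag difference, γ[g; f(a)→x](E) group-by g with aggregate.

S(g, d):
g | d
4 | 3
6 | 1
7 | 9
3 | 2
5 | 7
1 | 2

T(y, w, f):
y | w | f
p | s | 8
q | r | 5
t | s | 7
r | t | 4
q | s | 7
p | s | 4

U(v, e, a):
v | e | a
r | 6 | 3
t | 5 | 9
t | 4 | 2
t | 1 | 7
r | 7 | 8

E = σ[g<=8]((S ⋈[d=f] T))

σ filters on g, owned by the left side.
E' = (σ[g<=8](S) ⋈[d=f] T)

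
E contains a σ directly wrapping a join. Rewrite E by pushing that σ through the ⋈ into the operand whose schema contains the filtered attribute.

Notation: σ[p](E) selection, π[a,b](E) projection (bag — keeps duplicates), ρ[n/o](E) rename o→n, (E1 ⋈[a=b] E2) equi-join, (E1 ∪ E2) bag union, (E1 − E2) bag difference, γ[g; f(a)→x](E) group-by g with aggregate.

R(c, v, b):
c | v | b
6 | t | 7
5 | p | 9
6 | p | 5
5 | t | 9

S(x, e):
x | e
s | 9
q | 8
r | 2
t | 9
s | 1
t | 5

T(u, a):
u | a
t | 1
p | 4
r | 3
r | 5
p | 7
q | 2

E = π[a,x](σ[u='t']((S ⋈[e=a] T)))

σ filters on u, owned by the right side.
E' = π[a,x]((S ⋈[e=a] σ[u='t'](T)))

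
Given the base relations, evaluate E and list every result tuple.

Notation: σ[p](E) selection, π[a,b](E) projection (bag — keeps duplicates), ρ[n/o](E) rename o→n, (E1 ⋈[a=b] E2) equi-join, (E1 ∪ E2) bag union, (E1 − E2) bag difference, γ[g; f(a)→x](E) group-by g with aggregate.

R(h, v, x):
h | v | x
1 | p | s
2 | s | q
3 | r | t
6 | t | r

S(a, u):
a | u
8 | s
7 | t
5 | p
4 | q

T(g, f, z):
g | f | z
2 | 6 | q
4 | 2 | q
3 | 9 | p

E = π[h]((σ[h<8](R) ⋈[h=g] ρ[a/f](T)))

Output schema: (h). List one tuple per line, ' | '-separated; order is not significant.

Per-node cardinality:
  R → 4
  σ[h<8](R) → 4
  T → 3
  ρ[a/f](T) → 3
  (σ[h<8](R) ⋈[h=g] ρ[a/f](T)) → 2
  π[h]((σ[h<8](R) ⋈[h=g] ρ[a/f](T))) → 2

== RESULT ==
h
2
3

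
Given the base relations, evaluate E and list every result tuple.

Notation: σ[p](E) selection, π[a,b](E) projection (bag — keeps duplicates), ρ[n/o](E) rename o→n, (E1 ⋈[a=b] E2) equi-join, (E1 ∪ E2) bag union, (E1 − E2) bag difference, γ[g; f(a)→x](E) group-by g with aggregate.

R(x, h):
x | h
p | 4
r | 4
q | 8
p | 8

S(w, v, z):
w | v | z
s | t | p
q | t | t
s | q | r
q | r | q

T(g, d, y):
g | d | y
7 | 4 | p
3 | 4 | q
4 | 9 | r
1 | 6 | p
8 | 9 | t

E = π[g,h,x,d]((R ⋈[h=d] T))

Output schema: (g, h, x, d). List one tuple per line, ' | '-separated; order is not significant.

Per-node cardinality:
  R → 4
  T → 5
  (R ⋈[h=d] T) → 4
  π[g,h,x,d]((R ⋈[h=d] T)) → 4

== RESULT ==
g | h | x | d
3 | 4 | p | 4
3 | 4 | r | 4
7 | 4 | p | 4
7 | 4 | r | 4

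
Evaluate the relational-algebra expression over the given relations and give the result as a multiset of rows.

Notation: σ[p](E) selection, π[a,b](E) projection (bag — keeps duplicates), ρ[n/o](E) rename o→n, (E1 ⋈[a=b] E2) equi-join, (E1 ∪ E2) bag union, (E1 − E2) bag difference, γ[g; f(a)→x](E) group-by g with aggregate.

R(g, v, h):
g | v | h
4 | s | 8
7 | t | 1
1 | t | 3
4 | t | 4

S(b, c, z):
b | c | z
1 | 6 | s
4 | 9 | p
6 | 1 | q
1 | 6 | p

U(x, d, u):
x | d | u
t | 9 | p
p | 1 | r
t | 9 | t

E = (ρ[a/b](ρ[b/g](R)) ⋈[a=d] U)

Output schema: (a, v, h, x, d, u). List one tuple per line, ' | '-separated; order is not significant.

Row counts bottom-up:
  R → 4
  ρ[b/g](R) → 4
  ρ[a/b](ρ[b/g](R)) → 4
  U → 3
  (ρ[a/b](ρ[b/g](R)) ⋈[a=d] U) → 1

== RESULT ==
a | v | h | x | d | u
1 | t | 3 | p | 1 | r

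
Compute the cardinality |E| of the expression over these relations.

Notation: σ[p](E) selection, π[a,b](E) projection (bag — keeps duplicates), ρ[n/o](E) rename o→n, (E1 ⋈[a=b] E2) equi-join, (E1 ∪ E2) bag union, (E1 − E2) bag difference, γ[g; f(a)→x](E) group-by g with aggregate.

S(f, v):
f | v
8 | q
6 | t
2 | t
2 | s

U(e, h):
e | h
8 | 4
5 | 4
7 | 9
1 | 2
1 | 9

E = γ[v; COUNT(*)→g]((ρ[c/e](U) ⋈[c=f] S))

Stepwise |·|:
  U → 5
  ρ[c/e](U) → 5
  S → 4
  (ρ[c/e](U) ⋈[c=f] S) → 1
  γ[v; COUNT(*)→g]((ρ[c/e](U) ⋈[c=f] S)) → 1

|E| = 1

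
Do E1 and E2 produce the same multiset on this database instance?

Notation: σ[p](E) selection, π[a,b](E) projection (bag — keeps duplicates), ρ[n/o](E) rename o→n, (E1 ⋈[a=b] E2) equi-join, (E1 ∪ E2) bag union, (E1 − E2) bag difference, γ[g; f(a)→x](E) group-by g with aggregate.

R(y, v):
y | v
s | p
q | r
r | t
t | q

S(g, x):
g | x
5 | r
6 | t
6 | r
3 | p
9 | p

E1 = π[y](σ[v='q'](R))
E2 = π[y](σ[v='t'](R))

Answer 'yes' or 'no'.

E1 per-node cardinality:
  R → 4
  σ[v='q'](R) → 1
  π[y](σ[v='q'](R)) → 1
E2 per-node cardinality:
  R → 4
  σ[v='t'](R) → 1
  π[y](σ[v='t'](R)) → 1

E1 result:
y
t
E2 result:
y
r
Witness: ('t',) appears 1× in E1 but 0× in E2.

no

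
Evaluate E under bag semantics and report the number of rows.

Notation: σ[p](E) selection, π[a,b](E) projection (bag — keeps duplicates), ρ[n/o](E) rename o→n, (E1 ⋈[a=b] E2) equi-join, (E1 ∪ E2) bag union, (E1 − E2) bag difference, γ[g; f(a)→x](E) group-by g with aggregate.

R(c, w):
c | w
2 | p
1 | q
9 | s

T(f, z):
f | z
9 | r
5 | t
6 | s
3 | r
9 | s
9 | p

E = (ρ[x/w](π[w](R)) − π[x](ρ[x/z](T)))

Per-node cardinality:
  R → 3
  π[w](R) → 3
  ρ[x/w](π[w](R)) → 3
  T → 6
  ρ[x/z](T) → 6
  π[x](ρ[x/z](T)) → 6
  (ρ[x/w](π[w](R)) − π[x](ρ[x/z](T))) → 1

|E| = 1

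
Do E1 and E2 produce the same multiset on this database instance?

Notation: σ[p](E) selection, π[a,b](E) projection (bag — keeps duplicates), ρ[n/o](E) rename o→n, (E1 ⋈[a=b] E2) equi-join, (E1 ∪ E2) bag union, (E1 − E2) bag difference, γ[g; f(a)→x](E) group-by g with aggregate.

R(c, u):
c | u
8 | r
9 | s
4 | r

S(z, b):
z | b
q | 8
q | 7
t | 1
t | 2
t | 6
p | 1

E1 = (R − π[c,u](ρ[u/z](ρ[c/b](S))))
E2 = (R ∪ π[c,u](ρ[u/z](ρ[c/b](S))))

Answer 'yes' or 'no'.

E1 per-node cardinality:
  R → 3
  S → 6
  ρ[c/b](S) → 6
  ρ[u/z](ρ[c/b](S)) → 6
  π[c,u](ρ[u/z](ρ[c/b](S))) → 6
  (R − π[c,u](ρ[u/z](ρ[c/b](S)))) → 3
E2 per-node cardinality:
  R → 3
  S → 6
  ρ[c/b](S) → 6
  ρ[u/z](ρ[c/b](S)) → 6
  π[c,u](ρ[u/z](ρ[c/b](S))) → 6
  (R ∪ π[c,u](ρ[u/z](ρ[c/b](S)))) → 9

E1 result:
c | u
4 | r
8 | r
9 | s
E2 result:
c | u
1 | p
1 | t
2 | t
4 | r
6 | t
7 | q
8 | q
8 | r
9 | s
Witness: (8, 'q') appears 0× in E1 but 1× in E2.

no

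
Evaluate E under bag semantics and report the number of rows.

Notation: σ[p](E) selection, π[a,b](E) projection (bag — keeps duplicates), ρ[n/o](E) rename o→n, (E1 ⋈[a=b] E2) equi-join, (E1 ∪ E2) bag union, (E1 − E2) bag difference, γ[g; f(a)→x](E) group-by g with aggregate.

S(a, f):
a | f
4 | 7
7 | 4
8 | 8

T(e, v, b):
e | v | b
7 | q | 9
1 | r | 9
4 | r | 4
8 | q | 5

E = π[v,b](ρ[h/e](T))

Subexpression sizes:
  T → 4
  ρ[h/e](T) → 4
  π[v,b](ρ[h/e](T)) → 4

|E| = 4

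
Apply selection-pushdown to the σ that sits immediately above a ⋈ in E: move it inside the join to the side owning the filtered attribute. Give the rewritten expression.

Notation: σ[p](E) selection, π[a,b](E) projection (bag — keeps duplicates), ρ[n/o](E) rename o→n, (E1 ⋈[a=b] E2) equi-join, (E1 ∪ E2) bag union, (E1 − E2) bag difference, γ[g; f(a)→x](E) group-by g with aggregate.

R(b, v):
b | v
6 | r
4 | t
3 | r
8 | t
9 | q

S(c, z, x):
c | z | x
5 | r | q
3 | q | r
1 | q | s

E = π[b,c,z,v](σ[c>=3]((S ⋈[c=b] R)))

σ filters on c, owned by the left side.
E' = π[b,c,z,v]((σ[c>=3](S) ⋈[c=b] R))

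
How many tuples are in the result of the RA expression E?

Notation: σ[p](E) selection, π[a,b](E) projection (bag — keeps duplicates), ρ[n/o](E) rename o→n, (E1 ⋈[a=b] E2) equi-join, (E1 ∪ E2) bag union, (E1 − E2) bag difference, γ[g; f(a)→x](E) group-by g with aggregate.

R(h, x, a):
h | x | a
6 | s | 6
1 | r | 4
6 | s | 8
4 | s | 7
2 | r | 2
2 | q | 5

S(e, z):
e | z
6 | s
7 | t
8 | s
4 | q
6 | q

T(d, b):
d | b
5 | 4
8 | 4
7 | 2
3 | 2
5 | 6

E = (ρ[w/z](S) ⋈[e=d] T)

Stepwise |·|:
  S → 5
  ρ[w/z](S) → 5
  T → 5
  (ρ[w/z](S) ⋈[e=d] T) → 2

|E| = 2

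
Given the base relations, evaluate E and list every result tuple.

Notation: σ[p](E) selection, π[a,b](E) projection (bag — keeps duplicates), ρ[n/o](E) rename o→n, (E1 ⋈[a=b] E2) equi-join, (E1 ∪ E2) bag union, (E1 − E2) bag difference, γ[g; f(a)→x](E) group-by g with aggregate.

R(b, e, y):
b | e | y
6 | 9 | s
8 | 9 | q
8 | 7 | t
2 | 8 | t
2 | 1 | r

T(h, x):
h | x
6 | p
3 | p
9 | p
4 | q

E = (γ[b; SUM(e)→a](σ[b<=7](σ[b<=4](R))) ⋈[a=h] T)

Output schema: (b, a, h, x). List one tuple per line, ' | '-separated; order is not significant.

Row counts bottom-up:
  R → 5
  σ[b<=4](R) → 2
  σ[b<=7](σ[b<=4](R)) → 2
  γ[b; SUM(e)→a](σ[b<=7](σ[b<=4](R))) → 1
  T → 4
  (γ[b; SUM(e)→a](σ[b<=7](σ[b<=4](R))) ⋈[a=h] T) → 1

== RESULT ==
b | a | h | x
2 | 9 | 9 | p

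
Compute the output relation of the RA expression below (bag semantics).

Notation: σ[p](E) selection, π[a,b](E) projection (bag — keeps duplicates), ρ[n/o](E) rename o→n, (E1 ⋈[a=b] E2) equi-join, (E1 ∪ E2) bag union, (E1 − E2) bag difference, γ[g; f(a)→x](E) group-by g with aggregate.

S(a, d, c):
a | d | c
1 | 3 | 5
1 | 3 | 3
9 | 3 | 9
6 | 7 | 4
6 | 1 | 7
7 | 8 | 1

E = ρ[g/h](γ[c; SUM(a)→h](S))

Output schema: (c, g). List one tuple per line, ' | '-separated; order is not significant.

Per-node cardinality:
  S → 6
  γ[c; SUM(a)→h](S) → 6
  ρ[g/h](γ[c; SUM(a)→h](S)) → 6

== RESULT ==
c | g
1 | 7
3 | 1
4 | 6
5 | 1
7 | 6
9 | 9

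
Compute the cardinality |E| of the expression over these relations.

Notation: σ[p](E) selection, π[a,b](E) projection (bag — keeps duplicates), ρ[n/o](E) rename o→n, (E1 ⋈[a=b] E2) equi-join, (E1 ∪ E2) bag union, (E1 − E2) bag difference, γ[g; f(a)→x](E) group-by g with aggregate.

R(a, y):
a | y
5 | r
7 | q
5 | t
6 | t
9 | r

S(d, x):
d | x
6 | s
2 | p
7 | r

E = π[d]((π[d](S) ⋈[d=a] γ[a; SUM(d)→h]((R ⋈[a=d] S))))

Stepwise |·|:
  S → 3
  π[d](S) → 3
  R → 5
  S → 3
  (R ⋈[a=d] S) → 2
  γ[a; SUM(d)→h]((R ⋈[a=d] S)) → 2
  (π[d](S) ⋈[d=a] γ[a; SUM(d)→h]((R ⋈[a=d] S))) → 2
  π[d]((π[d](S) ⋈[d=a] γ[a; SUM(d)→h]((R ⋈[a=d] S)))) → 2

|E| = 2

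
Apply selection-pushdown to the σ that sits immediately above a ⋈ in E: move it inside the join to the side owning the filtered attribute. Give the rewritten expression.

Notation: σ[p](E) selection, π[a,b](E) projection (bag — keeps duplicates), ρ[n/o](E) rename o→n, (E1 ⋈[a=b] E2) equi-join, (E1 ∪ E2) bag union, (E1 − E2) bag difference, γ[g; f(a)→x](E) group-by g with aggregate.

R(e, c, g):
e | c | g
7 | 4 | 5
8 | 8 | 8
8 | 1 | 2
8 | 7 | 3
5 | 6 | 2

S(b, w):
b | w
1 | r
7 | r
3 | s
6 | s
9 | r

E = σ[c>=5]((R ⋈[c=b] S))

σ filters on c, owned by the left side.
E' = (σ[c>=5](R) ⋈[c=b] S)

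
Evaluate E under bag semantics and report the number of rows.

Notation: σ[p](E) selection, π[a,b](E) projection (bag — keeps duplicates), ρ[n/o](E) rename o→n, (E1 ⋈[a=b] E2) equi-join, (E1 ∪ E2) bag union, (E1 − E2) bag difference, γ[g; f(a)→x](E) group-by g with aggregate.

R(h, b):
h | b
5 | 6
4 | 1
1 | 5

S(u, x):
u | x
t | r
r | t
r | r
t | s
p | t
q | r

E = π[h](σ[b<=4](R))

Per-node cardinality:
  R → 3
  σ[b<=4](R) → 1
  π[h](σ[b<=4](R)) → 1

|E| = 1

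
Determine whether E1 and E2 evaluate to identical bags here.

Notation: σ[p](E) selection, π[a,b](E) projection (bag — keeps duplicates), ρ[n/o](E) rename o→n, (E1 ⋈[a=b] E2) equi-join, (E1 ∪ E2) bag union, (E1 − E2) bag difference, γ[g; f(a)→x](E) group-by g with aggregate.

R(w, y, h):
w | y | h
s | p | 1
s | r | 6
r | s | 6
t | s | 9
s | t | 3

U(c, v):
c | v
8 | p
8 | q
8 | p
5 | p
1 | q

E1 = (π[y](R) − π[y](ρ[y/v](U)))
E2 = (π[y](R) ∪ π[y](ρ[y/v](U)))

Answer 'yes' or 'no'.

E1 stepwise |·|:
  R → 5
  π[y](R) → 5
  U → 5
  ρ[y/v](U) → 5
  π[y](ρ[y/v](U)) → 5
  (π[y](R) − π[y](ρ[y/v](U))) → 4
E2 stepwise |·|:
  R → 5
  π[y](R) → 5
  U → 5
  ρ[y/v](U) → 5
  π[y](ρ[y/v](U)) → 5
  (π[y](R) ∪ π[y](ρ[y/v](U))) → 10

E1 result:
y
r
s
s
t
E2 result:
y
p
p
p
p
q
q
r
s
s
t
Witness: ('q',) appears 0× in E1 but 2× in E2.

no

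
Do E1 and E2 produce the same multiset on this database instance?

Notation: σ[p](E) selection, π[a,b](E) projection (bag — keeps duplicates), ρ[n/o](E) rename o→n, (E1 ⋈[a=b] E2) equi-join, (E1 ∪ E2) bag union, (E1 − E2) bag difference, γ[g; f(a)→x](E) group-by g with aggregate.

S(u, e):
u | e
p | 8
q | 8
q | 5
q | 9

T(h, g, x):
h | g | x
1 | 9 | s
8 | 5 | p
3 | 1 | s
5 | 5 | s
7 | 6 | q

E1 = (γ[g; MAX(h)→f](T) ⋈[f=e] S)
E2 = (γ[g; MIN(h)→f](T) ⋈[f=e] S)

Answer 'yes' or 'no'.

E1 row counts bottom-up:
  T → 5
  γ[g; MAX(h)→f](T) → 4
  S → 4
  (γ[g; MAX(h)→f](T) ⋈[f=e] S) → 2
E2 row counts bottom-up:
  T → 5
  γ[g; MIN(h)→f](T) → 4
  S → 4
  (γ[g; MIN(h)→f](T) ⋈[f=e] S) → 1

E1 result:
g | f | u | e
5 | 8 | p | 8
5 | 8 | q | 8
E2 result:
g | f | u | e
5 | 5 | q | 5
Witness: (5, 8, 'p', 8) appears 1× in E1 but 0× in E2.

no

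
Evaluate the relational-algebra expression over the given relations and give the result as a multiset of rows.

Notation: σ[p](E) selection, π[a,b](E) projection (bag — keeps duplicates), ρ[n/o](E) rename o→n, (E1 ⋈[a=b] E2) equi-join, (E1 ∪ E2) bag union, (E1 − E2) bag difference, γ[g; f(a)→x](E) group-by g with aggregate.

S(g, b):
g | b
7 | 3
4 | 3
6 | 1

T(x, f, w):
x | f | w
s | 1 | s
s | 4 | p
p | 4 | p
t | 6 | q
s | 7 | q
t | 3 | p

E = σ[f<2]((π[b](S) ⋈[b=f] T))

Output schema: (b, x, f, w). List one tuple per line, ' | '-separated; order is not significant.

Subexpression sizes:
  S → 3
  π[b](S) → 3
  T → 6
  (π[b](S) ⋈[b=f] T) → 3
  σ[f<2]((π[b](S) ⋈[b=f] T)) → 1

== RESULT ==
b | x | f | w
1 | s | 1 | s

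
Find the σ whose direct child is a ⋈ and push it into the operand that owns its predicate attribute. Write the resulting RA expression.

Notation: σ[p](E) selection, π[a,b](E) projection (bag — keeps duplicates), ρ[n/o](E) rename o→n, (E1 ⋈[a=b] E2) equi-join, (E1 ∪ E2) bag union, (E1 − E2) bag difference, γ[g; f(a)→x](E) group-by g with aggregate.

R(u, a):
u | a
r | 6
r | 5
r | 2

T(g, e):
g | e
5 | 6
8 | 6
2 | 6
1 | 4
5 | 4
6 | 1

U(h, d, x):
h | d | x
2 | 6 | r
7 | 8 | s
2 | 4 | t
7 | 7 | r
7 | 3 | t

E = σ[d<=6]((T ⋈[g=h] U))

σ filters on d, owned by the right side.
E' = (T ⋈[g=h] σ[d<=6](U))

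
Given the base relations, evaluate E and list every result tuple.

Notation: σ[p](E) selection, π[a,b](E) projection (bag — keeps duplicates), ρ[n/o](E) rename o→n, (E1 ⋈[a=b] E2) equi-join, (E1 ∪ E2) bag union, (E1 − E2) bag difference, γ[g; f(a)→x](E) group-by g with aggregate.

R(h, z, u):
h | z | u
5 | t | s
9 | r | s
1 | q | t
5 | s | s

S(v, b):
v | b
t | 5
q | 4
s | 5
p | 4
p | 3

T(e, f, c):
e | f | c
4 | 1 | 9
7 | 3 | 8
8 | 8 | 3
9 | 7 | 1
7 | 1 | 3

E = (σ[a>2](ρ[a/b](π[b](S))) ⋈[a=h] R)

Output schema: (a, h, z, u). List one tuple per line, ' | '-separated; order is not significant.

Per-node cardinality:
  S → 5
  π[b](S) → 5
  ρ[a/b](π[b](S)) → 5
  σ[a>2](ρ[a/b](π[b](S))) → 5
  R → 4
  (σ[a>2](ρ[a/b](π[b](S))) ⋈[a=h] R) → 4

== RESULT ==
a | h | z | u
5 | 5 | s | s
5 | 5 | s | s
5 | 5 | t | s
5 | 5 | t | s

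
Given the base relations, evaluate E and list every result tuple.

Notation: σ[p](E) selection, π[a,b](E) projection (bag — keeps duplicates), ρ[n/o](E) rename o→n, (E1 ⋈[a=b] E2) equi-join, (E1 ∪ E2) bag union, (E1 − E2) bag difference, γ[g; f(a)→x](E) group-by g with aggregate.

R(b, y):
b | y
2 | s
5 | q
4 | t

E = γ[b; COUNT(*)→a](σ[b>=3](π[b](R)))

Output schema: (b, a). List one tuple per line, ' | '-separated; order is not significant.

Row counts bottom-up:
  R → 3
  π[b](R) → 3
  σ[b>=3](π[b](R)) → 2
  γ[b; COUNT(*)→a](σ[b>=3](π[b](R))) → 2

== RESULT ==
b | a
4 | 1
5 | 1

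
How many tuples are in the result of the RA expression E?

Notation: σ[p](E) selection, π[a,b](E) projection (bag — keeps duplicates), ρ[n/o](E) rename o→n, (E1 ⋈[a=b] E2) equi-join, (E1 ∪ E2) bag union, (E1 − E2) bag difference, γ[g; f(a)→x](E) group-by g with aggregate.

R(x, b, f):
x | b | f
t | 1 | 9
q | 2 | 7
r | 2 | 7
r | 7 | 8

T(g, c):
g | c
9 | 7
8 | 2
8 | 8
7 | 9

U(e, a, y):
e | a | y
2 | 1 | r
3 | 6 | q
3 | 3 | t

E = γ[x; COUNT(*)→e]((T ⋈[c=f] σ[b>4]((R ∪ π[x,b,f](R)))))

Subexpression sizes:
  T → 4
  R → 4
  R → 4
  π[x,b,f](R) → 4
  (R ∪ π[x,b,f](R)) → 8
  σ[b>4]((R ∪ π[x,b,f](R))) → 2
  (T ⋈[c=f] σ[b>4]((R ∪ π[x,b,f](R)))) → 2
  γ[x; COUNT(*)→e]((T ⋈[c=f] σ[b>4]((R ∪ π[x,b,f](R))))) → 1

|E| = 1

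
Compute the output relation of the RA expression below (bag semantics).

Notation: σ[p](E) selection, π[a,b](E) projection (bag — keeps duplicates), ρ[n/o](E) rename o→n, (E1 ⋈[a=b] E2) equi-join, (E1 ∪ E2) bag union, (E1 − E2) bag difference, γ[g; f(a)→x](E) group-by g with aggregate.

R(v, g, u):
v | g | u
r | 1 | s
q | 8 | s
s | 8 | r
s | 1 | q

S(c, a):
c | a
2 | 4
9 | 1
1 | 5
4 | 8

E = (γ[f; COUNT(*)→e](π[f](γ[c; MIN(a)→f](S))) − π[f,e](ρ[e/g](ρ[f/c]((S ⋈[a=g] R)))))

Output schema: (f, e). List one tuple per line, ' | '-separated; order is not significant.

Row counts bottom-up:
  S → 4
  γ[c; MIN(a)→f](S) → 4
  π[f](γ[c; MIN(a)→f](S)) → 4
  γ[f; COUNT(*)→e](π[f](γ[c; MIN(a)→f](S))) → 4
  S → 4
  R → 4
  (S ⋈[a=g] R) → 4
  ρ[f/c]((S ⋈[a=g] R)) → 4
  ρ[e/g](ρ[f/c]((S ⋈[a=g] R))) → 4
  π[f,e](ρ[e/g](ρ[f/c]((S ⋈[a=g] R)))) → 4
  (γ[f; COUNT(*)→e](π[f](γ[c; MIN(a)→f](S))) − π[f,e](ρ[e/g](ρ[f/c]((S ⋈[a=g] R))))) → 4

== RESULT ==
f | e
1 | 1
4 | 1
5 | 1
8 | 1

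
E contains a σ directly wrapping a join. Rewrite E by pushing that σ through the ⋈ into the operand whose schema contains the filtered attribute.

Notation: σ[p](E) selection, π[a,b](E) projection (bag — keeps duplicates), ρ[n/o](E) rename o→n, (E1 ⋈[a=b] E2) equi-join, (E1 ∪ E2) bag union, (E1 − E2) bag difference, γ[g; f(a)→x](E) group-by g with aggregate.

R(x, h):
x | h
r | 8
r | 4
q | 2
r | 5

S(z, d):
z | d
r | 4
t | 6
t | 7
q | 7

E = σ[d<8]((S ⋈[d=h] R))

σ filters on d, owned by the left side.
E' = (σ[d<8](S) ⋈[d=h] R)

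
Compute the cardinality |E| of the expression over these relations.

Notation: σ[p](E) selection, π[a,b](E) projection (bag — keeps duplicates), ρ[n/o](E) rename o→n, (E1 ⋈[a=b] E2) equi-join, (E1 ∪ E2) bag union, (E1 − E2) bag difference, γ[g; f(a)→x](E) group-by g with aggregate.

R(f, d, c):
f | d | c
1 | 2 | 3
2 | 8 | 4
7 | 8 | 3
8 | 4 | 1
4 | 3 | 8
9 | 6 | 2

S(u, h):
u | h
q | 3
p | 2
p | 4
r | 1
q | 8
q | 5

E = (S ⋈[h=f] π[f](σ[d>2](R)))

Stepwise |·|:
  S → 6
  R → 6
  σ[d>2](R) → 5
  π[f](σ[d>2](R)) → 5
  (S ⋈[h=f] π[f](σ[d>2](R))) → 3

|E| = 3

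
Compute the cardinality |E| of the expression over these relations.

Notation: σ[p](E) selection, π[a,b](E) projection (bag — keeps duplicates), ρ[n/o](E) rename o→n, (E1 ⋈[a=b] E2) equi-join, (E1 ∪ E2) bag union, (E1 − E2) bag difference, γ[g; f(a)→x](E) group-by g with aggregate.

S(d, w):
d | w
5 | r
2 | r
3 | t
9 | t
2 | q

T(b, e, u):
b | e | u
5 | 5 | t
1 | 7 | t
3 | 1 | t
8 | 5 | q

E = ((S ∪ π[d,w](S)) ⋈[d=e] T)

Row counts bottom-up:
  S → 5
  S → 5
  π[d,w](S) → 5
  (S ∪ π[d,w](S)) → 10
  T → 4
  ((S ∪ π[d,w](S)) ⋈[d=e] T) → 4

|E| = 4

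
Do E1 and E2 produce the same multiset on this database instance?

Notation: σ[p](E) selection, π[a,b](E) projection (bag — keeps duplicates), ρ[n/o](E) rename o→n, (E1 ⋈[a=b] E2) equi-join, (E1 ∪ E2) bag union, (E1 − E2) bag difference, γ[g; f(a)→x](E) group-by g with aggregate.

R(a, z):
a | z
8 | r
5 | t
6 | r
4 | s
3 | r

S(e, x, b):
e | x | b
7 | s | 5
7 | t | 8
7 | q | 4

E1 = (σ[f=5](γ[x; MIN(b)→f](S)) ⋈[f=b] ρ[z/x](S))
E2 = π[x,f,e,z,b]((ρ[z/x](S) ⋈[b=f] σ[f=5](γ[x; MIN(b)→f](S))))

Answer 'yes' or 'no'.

E1 stepwise |·|:
  S → 3
  γ[x; MIN(b)→f](S) → 3
  σ[f=5](γ[x; MIN(b)→f](S)) → 1
  S → 3
  ρ[z/x](S) → 3
  (σ[f=5](γ[x; MIN(b)→f](S)) ⋈[f=b] ρ[z/x](S)) → 1
E2 stepwise |·|:
  S → 3
  ρ[z/x](S) → 3
  S → 3
  γ[x; MIN(b)→f](S) → 3
  σ[f=5](γ[x; MIN(b)→f](S)) → 1
  (ρ[z/x](S) ⋈[b=f] σ[f=5](γ[x; MIN(b)→f](S))) → 1
  π[x,f,e,z,b]((ρ[z/x](S) ⋈[b=f] σ[f=5](γ[x; MIN(b)→f](S)))) → 1

E1 and E2 produce the same multiset:
x | f | e | z | b
s | 5 | 7 | s | 5

yes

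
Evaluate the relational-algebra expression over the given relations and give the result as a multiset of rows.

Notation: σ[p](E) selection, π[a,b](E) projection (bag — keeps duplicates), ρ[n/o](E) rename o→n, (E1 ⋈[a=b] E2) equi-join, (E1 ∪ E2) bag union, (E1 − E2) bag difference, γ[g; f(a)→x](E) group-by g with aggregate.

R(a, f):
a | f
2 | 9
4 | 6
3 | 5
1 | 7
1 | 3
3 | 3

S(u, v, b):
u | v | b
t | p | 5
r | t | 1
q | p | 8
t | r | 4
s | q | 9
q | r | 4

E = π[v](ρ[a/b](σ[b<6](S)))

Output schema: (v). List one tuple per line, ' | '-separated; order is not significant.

Stepwise |·|:
  S → 6
  σ[b<6](S) → 4
  ρ[a/b](σ[b<6](S)) → 4
  π[v](ρ[a/b](σ[b<6](S))) → 4

== RESULT ==
v
p
r
r
t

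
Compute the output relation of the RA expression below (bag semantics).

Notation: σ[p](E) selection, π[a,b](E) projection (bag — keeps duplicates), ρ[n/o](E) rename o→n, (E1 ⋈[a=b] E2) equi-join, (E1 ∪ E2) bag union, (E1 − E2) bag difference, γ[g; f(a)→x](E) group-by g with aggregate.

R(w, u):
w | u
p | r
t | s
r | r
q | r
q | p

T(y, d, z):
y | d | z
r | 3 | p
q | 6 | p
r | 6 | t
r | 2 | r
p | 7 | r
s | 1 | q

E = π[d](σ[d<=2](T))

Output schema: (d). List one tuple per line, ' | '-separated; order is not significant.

Stepwise |·|:
  T → 6
  σ[d<=2](T) → 2
  π[d](σ[d<=2](T)) → 2

== RESULT ==
d
1
2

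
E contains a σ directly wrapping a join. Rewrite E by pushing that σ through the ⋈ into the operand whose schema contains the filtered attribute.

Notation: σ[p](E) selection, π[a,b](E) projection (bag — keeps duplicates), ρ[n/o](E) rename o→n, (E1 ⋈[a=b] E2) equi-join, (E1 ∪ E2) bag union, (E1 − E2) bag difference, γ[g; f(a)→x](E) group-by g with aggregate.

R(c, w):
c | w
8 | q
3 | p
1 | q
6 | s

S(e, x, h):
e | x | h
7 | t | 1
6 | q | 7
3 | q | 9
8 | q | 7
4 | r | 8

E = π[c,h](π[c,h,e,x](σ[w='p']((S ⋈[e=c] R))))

σ filters on w, owned by the right side.
E' = π[c,h](π[c,h,e,x]((S ⋈[e=c] σ[w='p'](R))))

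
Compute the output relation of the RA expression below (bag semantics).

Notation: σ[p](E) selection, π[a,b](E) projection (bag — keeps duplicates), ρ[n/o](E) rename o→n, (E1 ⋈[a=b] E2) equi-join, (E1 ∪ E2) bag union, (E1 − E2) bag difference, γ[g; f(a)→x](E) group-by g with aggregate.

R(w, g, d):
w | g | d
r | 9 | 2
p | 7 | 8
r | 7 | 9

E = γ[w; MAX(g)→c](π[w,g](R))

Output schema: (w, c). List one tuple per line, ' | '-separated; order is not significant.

Stepwise |·|:
  R → 3
  π[w,g](R) → 3
  γ[w; MAX(g)→c](π[w,g](R)) → 2

== RESULT ==
w | c
p | 7
r | 9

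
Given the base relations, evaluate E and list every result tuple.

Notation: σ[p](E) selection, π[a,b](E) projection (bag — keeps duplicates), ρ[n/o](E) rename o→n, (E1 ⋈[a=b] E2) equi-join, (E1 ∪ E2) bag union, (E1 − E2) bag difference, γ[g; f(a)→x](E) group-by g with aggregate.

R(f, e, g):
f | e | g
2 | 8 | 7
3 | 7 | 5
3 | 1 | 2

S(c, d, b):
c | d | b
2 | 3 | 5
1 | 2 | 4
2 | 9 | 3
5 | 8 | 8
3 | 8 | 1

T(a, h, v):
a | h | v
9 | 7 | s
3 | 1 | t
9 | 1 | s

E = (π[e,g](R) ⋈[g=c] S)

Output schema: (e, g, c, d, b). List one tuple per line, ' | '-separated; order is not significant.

Per-node cardinality:
  R → 3
  π[e,g](R) → 3
  S → 5
  (π[e,g](R) ⋈[g=c] S) → 3

== RESULT ==
e | g | c | d | b
1 | 2 | 2 | 3 | 5
1 | 2 | 2 | 9 | 3
7 | 5 | 5 | 8 | 8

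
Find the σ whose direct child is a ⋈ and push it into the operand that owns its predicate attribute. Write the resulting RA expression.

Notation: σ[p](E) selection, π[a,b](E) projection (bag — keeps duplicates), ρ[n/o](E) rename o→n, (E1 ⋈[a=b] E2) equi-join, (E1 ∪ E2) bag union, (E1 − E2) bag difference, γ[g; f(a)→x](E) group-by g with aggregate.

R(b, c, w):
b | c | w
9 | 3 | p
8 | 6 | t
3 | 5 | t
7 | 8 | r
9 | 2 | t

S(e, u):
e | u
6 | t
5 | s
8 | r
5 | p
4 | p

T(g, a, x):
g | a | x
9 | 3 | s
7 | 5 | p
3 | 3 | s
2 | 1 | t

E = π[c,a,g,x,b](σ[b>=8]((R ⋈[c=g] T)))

σ filters on b, owned by the left side.
E' = π[c,a,g,x,b]((σ[b>=8](R) ⋈[c=g] T))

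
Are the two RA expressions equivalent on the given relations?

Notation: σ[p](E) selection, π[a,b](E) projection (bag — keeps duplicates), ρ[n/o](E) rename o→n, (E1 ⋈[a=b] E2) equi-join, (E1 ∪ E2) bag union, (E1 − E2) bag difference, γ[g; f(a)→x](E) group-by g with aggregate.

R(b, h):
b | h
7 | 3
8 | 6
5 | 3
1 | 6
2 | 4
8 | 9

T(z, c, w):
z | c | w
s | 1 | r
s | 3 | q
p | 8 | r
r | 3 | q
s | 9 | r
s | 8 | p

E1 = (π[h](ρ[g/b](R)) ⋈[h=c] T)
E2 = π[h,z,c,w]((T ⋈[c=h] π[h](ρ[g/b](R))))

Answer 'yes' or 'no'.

E1 subexpression sizes:
  R → 6
  ρ[g/b](R) → 6
  π[h](ρ[g/b](R)) → 6
  T → 6
  (π[h](ρ[g/b](R)) ⋈[h=c] T) → 5
E2 subexpression sizes:
  T → 6
  R → 6
  ρ[g/b](R) → 6
  π[h](ρ[g/b](R)) → 6
  (T ⋈[c=h] π[h](ρ[g/b](R))) → 5
  π[h,z,c,w]((T ⋈[c=h] π[h](ρ[g/b](R)))) → 5

E1 and E2 produce the same multiset:
h | z | c | w
3 | r | 3 | q
3 | r | 3 | q
3 | s | 3 | q
3 | s | 3 | q
9 | s | 9 | r

yes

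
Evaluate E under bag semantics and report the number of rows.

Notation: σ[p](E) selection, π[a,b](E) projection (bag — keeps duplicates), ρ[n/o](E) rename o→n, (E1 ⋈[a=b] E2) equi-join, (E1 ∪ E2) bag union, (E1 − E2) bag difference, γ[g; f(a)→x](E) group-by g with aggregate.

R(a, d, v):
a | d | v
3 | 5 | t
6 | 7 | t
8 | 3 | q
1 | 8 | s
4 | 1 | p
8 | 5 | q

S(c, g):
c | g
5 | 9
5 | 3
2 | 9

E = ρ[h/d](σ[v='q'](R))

Row counts bottom-up:
  R → 6
  σ[v='q'](R) → 2
  ρ[h/d](σ[v='q'](R)) → 2

|E| = 2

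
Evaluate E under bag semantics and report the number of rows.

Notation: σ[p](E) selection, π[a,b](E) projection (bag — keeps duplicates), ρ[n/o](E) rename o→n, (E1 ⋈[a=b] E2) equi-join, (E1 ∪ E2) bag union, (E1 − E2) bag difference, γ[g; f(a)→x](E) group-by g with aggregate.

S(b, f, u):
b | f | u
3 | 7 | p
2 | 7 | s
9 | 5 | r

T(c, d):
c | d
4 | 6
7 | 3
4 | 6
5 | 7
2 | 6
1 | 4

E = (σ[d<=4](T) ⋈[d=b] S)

Per-node cardinality:
  T → 6
  σ[d<=4](T) → 2
  S → 3
  (σ[d<=4](T) ⋈[d=b] S) → 1

|E| = 1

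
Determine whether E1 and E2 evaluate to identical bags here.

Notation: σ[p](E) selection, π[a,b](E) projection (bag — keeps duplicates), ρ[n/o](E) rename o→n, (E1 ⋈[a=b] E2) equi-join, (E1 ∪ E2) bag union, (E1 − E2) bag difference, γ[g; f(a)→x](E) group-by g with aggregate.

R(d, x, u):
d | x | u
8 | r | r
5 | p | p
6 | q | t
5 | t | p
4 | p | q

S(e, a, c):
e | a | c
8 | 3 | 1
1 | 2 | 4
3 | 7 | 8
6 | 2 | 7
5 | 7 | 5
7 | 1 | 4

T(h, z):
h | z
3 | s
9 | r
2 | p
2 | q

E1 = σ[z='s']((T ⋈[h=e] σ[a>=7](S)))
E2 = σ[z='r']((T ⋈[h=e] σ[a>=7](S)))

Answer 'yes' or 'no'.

E1 row counts bottom-up:
  T → 4
  S → 6
  σ[a>=7](S) → 2
  (T ⋈[h=e] σ[a>=7](S)) → 1
  σ[z='s']((T ⋈[h=e] σ[a>=7](S))) → 1
E2 row counts bottom-up:
  T → 4
  S → 6
  σ[a>=7](S) → 2
  (T ⋈[h=e] σ[a>=7](S)) → 1
  σ[z='r']((T ⋈[h=e] σ[a>=7](S))) → 0

E1 result:
h | z | e | a | c
3 | s | 3 | 7 | 8
E2 result:
h | z | e | a | c
(0 rows)
Witness: (3, 's', 3, 7, 8) appears 1× in E1 but 0× in E2.

no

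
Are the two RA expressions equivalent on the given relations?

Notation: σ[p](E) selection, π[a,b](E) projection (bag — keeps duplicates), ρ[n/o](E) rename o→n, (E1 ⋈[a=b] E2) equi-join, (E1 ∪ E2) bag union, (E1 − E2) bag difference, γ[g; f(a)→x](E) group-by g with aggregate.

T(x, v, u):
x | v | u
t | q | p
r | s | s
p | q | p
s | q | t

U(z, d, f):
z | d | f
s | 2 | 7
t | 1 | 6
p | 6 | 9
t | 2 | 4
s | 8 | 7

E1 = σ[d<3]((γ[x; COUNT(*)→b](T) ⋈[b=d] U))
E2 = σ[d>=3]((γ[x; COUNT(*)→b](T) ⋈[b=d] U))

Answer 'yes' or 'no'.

E1 stepwise |·|:
  T → 4
  γ[x; COUNT(*)→b](T) → 4
  U → 5
  (γ[x; COUNT(*)→b](T) ⋈[b=d] U) → 4
  σ[d<3]((γ[x; COUNT(*)→b](T) ⋈[b=d] U)) → 4
E2 stepwise |·|:
  T → 4
  γ[x; COUNT(*)→b](T) → 4
  U → 5
  (γ[x; COUNT(*)→b](T) ⋈[b=d] U) → 4
  σ[d>=3]((γ[x; COUNT(*)→b](T) ⋈[b=d] U)) → 0

E1 result:
x | b | z | d | f
p | 1 | t | 1 | 6
r | 1 | t | 1 | 6
s | 1 | t | 1 | 6
t | 1 | t | 1 | 6
E2 result:
x | b | z | d | f
(0 rows)
Witness: ('t', 1, 't', 1, 6) appears 1× in E1 but 0× in E2.

no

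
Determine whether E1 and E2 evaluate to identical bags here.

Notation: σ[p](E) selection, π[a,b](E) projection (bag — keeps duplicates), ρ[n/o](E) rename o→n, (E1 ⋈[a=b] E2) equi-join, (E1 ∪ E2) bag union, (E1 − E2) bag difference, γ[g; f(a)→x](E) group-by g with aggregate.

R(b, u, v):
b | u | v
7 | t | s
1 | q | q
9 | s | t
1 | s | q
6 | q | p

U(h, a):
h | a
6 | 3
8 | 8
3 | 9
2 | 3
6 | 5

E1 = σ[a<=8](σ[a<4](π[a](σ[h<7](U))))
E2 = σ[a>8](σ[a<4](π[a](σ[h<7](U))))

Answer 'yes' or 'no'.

E1 subexpression sizes:
  U → 5
  σ[h<7](U) → 4
  π[a](σ[h<7](U)) → 4
  σ[a<4](π[a](σ[h<7](U))) → 2
  σ[a<=8](σ[a<4](π[a](σ[h<7](U)))) → 2
E2 subexpression sizes:
  U → 5
  σ[h<7](U) → 4
  π[a](σ[h<7](U)) → 4
  σ[a<4](π[a](σ[h<7](U))) → 2
  σ[a>8](σ[a<4](π[a](σ[h<7](U)))) → 0

E1 result:
a
3
3
E2 result:
a
(0 rows)
Witness: (3,) appears 2× in E1 but 0× in E2.

no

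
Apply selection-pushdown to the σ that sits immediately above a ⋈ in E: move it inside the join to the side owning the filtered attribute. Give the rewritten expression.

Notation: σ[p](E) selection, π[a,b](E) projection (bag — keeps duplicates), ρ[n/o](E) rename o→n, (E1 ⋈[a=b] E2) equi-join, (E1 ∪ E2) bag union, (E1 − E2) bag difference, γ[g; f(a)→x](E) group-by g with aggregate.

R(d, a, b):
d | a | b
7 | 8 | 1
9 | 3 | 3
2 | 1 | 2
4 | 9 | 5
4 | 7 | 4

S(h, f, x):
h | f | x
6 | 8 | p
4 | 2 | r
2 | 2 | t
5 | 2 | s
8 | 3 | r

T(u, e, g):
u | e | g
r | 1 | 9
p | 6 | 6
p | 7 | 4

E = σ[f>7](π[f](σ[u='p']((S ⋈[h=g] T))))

σ filters on u, owned by the right side.
E' = σ[f>7](π[f]((S ⋈[h=g] σ[u='p'](T))))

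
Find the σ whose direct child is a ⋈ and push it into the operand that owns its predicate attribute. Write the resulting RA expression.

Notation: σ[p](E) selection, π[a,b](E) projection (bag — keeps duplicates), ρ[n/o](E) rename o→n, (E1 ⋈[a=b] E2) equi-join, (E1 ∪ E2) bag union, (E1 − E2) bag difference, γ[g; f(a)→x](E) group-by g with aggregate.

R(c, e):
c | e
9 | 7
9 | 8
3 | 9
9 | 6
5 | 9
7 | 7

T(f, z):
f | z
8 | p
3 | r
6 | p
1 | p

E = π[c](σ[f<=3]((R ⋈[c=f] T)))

σ filters on f, owned by the right side.
E' = π[c]((R ⋈[c=f] σ[f<=3](T)))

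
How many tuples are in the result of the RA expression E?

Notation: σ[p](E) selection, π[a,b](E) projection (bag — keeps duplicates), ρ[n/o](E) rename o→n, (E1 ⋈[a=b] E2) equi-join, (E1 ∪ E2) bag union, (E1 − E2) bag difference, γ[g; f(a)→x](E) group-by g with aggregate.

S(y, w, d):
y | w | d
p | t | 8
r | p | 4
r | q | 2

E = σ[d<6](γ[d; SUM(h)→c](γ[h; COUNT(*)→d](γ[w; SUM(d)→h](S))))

Row counts bottom-up:
  S → 3
  γ[w; SUM(d)→h](S) → 3
  γ[h; COUNT(*)→d](γ[w; SUM(d)→h](S)) → 3
  γ[d; SUM(h)→c](γ[h; COUNT(*)→d](γ[w; SUM(d)→h](S))) → 1
  σ[d<6](γ[d; SUM(h)→c](γ[h; COUNT(*)→d](γ[w; SUM(d)→h](S)))) → 1

|E| = 1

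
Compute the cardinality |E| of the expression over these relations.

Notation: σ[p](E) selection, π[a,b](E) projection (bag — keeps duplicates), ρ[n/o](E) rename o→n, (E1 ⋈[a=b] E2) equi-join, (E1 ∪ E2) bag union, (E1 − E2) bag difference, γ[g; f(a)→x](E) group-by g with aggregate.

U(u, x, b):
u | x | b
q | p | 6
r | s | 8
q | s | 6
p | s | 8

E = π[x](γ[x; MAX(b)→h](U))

Stepwise |·|:
  U → 4
  γ[x; MAX(b)→h](U) → 2
  π[x](γ[x; MAX(b)→h](U)) → 2

|E| = 2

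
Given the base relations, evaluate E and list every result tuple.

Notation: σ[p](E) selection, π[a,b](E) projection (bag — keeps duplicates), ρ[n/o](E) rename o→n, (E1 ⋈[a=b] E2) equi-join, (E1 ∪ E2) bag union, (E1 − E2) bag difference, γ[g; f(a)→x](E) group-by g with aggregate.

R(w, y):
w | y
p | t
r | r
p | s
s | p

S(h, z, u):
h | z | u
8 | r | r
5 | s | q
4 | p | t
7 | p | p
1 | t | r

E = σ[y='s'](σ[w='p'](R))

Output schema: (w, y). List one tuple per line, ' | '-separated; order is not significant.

Row counts bottom-up:
  R → 4
  σ[w='p'](R) → 2
  σ[y='s'](σ[w='p'](R)) → 1

== RESULT ==
w | y
p | s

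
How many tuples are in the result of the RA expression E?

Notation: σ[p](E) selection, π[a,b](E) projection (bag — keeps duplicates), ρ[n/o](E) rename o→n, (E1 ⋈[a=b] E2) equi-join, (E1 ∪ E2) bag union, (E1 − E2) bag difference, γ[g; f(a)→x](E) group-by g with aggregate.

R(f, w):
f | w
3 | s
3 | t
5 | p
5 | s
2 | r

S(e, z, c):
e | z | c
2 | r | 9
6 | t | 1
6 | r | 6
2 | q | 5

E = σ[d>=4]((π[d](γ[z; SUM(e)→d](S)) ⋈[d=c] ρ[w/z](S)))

Per-node cardinality:
  S → 4
  γ[z; SUM(e)→d](S) → 3
  π[d](γ[z; SUM(e)→d](S)) → 3
  S → 4
  ρ[w/z](S) → 4
  (π[d](γ[z; SUM(e)→d](S)) ⋈[d=c] ρ[w/z](S)) → 1
  σ[d>=4]((π[d](γ[z; SUM(e)→d](S)) ⋈[d=c] ρ[w/z](S))) → 1

|E| = 1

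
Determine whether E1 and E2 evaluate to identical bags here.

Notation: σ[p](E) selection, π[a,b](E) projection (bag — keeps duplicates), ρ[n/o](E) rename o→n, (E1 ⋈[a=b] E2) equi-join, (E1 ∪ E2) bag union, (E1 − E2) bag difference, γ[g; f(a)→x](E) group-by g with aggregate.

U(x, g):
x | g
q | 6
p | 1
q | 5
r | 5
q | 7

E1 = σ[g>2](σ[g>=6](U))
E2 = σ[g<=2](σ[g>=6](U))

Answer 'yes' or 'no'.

E1 stepwise |·|:
  U → 5
  σ[g>=6](U) → 2
  σ[g>2](σ[g>=6](U)) → 2
E2 stepwise |·|:
  U → 5
  σ[g>=6](U) → 2
  σ[g<=2](σ[g>=6](U)) → 0

E1 result:
x | g
q | 6
q | 7
E2 result:
x | g
(0 rows)
Witness: ('q', 6) appears 1× in E1 but 0× in E2.

no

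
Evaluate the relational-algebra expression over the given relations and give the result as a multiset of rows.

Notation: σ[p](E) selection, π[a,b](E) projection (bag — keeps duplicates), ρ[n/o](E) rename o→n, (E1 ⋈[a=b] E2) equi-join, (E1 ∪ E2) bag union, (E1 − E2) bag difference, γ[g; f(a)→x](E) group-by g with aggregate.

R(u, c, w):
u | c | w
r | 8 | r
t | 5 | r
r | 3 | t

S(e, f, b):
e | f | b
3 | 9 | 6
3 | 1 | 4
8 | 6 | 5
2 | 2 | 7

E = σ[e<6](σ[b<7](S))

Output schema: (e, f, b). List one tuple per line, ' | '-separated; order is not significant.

Subexpression sizes:
  S → 4
  σ[b<7](S) → 3
  σ[e<6](σ[b<7](S)) → 2

== RESULT ==
e | f | b
3 | 1 | 4
3 | 9 | 6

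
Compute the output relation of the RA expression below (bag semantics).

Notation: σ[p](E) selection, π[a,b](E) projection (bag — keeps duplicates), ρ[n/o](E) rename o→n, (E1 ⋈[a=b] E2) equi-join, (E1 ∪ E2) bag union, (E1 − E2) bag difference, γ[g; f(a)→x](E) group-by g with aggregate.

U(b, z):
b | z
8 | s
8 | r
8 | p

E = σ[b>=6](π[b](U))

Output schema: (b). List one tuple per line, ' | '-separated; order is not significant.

Stepwise |·|:
  U → 3
  π[b](U) → 3
  σ[b>=6](π[b](U)) → 3

== RESULT ==
b
8
8
8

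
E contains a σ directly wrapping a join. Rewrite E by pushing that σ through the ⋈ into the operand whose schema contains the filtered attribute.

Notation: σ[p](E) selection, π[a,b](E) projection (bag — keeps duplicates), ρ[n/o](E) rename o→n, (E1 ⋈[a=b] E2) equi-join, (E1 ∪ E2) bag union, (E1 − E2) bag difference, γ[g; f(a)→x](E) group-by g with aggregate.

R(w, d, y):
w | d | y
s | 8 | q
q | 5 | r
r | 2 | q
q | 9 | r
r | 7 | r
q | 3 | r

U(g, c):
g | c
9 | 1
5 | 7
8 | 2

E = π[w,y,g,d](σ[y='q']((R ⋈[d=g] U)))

σ filters on y, owned by the left side.
E' = π[w,y,g,d]((σ[y='q'](R) ⋈[d=g] U))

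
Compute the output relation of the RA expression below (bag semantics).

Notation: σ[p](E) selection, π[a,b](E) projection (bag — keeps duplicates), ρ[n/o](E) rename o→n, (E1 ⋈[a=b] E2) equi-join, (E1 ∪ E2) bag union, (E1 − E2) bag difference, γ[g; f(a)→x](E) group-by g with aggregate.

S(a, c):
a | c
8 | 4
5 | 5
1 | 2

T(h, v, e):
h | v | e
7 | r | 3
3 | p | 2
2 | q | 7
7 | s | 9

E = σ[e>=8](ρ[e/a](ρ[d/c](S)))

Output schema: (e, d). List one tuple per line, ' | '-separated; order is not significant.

Stepwise |·|:
  S → 3
  ρ[d/c](S) → 3
  ρ[e/a](ρ[d/c](S)) → 3
  σ[e>=8](ρ[e/a](ρ[d/c](S))) → 1

== RESULT ==
e | d
8 | 4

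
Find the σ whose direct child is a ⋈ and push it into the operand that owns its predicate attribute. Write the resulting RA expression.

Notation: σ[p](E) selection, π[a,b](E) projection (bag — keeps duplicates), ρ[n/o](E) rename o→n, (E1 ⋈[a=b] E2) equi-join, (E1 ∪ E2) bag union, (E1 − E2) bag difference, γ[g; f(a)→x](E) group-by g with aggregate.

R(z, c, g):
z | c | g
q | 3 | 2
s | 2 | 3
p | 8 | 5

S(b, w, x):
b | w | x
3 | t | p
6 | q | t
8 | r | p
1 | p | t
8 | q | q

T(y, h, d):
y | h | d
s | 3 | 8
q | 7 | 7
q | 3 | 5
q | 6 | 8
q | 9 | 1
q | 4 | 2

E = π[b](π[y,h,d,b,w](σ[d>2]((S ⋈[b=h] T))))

σ filters on d, owned by the right side.
E' = π[b](π[y,h,d,b,w]((S ⋈[b=h] σ[d>2](T))))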